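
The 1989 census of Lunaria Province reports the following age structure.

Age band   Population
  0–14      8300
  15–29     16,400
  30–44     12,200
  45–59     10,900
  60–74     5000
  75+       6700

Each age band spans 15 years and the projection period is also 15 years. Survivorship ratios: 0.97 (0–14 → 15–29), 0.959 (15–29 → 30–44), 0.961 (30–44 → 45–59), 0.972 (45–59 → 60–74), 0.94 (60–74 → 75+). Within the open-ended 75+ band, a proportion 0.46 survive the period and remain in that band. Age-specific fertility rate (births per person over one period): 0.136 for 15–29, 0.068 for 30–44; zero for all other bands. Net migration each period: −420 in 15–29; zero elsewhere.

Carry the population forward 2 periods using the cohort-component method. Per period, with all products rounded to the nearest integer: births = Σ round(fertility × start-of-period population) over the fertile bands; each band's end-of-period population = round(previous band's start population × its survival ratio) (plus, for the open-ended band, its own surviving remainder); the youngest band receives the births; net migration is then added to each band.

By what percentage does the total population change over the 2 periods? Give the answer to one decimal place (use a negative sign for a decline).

-12.6

— Period 1 —
Births: 16400 × 0.136 = 2230, 12200 × 0.068 = 830 — total 3060
15–29: 8300 × 0.97 = 8051
30–44: 16400 × 0.959 = 15728
45–59: 12200 × 0.961 = 11724
60–74: 10900 × 0.972 = 10595
75+: 5000 × 0.94 + 6700 × 0.46 = 4700 + 3082 = 7782
Net migration: 15–29 − 420 → 7631
End of period: [3060, 7631, 15728, 11724, 10595, 7782]
— Period 2 —
Births: 7631 × 0.136 = 1038, 15728 × 0.068 = 1070 — total 2108
15–29: 3060 × 0.97 = 2968
30–44: 7631 × 0.959 = 7318
45–59: 15728 × 0.961 = 15115
60–74: 11724 × 0.972 = 11396
75+: 10595 × 0.94 + 7782 × 0.46 = 9959 + 3580 = 13539
Net migration: 15–29 − 420 → 2548
End of period: [2108, 2548, 7318, 15115, 11396, 13539]
Total: 59500 → 52024; change = -7476; percentage change = -12.6%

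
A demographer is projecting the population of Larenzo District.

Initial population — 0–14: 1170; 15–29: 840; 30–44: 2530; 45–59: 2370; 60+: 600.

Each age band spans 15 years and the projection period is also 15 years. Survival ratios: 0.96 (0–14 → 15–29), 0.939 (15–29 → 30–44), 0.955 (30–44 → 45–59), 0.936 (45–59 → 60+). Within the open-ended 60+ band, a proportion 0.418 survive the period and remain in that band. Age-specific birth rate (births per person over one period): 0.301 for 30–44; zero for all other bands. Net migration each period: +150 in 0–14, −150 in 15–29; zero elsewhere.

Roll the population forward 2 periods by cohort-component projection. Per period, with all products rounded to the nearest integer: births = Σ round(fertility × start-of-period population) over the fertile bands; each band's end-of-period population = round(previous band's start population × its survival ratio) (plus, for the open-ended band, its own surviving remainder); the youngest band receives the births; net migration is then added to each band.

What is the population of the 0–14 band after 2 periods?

387

After projecting period 1:
Births: 2530 × 0.301 = 762
15–29: 1170 × 0.96 = 1123
30–44: 840 × 0.939 = 789
45–59: 2530 × 0.955 = 2416
60+: 2370 × 0.936 + 600 × 0.418 = 2218 + 251 = 2469
Net migration: 0–14 + 150 → 912; 15–29 − 150 → 973
End of period: [912, 973, 789, 2416, 2469]
After projecting period 2:
Births: 789 × 0.301 = 237
15–29: 912 × 0.96 = 876
30–44: 973 × 0.939 = 914
45–59: 789 × 0.955 = 753
60+: 2416 × 0.936 + 2469 × 0.418 = 2261 + 1032 = 3293
Net migration: 0–14 + 150 → 387; 15–29 − 150 → 726
End of period: [387, 726, 914, 753, 3293]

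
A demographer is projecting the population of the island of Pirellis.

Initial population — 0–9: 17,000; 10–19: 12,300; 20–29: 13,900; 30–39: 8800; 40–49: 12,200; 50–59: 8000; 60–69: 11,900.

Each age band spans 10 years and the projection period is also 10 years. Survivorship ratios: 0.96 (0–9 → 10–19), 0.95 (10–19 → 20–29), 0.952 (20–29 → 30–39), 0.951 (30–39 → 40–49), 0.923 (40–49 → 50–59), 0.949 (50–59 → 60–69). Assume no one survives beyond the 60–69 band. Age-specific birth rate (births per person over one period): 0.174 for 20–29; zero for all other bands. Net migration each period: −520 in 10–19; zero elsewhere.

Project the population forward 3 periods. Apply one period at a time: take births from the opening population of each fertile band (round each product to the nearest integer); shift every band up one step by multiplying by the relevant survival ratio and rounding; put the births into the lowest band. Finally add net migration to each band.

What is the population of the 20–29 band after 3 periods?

Period 1.
Births: 13900 * 0.174 = 2419
10–19: 17000 * 0.96 = 16320
20–29: 12300 * 0.95 = 11685
30–39: 13900 * 0.952 = 13233
40–49: 8800 * 0.951 = 8369
50–59: 12200 * 0.923 = 11261
60–69: 8000 * 0.949 = 7592
Net migration: 10–19 − 520 → 15800
Giving 2419 / 15800 / 11685 / 13233 / 8369 / 11261 / 7592.
Period 2.
Births: 11685 * 0.174 = 2033
10–19: 2419 * 0.96 = 2322
20–29: 15800 * 0.95 = 15010
30–39: 11685 * 0.952 = 11124
40–49: 13233 * 0.951 = 12585
50–59: 8369 * 0.923 = 7725
60–69: 11261 * 0.949 = 10687
Net migration: 10–19 − 520 → 1802
Giving 2033 / 1802 / 15010 / 11124 / 12585 / 7725 / 10687.
Period 3.
Births: 15010 * 0.174 = 2612
10–19: 2033 * 0.96 = 1952
20–29: 1802 * 0.95 = 1712
30–39: 15010 * 0.952 = 14290
40–49: 11124 * 0.951 = 10579
50–59: 12585 * 0.923 = 11616
60–69: 7725 * 0.949 = 7331
Net migration: 10–19 − 520 → 1432
Giving 2612 / 1432 / 1712 / 14290 / 10579 / 11616 / 7331.

1712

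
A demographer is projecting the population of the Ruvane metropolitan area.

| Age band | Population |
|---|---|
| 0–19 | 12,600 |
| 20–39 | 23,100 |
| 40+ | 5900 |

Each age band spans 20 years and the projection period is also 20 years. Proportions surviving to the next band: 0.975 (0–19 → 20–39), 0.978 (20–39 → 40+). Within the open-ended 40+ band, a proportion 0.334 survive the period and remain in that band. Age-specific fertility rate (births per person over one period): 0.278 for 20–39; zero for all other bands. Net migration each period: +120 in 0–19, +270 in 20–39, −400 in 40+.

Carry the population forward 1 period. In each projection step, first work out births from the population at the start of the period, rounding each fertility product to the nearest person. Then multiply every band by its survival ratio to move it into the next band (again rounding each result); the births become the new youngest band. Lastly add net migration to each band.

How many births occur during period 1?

— Period 1 —
Births: 23100 * 0.278 = 6422
20–39: 12600 * 0.975 = 12285
40+: 23100 * 0.978 + 5900 * 0.334 = 22592 + 1971 = 24563
Net migration: 0–19 + 120 → 6542; 20–39 + 270 → 12555; 40+ − 400 → 24163
Population now: 0–19=6542, 20–39=12555, 40+=24163

6422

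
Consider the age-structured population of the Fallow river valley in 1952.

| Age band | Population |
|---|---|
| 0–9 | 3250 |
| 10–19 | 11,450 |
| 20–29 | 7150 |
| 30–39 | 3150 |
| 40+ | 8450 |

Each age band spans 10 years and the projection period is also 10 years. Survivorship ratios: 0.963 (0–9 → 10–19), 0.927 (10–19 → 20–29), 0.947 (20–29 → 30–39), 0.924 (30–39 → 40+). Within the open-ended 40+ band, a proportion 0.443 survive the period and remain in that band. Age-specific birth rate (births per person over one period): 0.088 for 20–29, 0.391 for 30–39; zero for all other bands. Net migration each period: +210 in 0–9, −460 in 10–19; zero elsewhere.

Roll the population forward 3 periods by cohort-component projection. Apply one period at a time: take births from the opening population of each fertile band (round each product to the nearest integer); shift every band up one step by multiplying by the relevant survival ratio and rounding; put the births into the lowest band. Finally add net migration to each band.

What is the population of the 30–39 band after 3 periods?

After projecting period 1:
Births: 7150 × 0.088 = 629  |  3150 × 0.391 = 1232 → total 1861
10–19: 3250 × 0.963 = 3130
20–29: 11450 × 0.927 = 10614
30–39: 7150 × 0.947 = 6771
40+: 3150 × 0.924 + 8450 × 0.443 = 2911 + 3743 = 6654
Net migration: 0–9 + 210 → 2071; 10–19 − 460 → 2670
End of period: [2071, 2670, 10614, 6771, 6654]
After projecting period 2:
Births: 10614 × 0.088 = 934  |  6771 × 0.391 = 2647 → total 3581
10–19: 2071 × 0.963 = 1994
20–29: 2670 × 0.927 = 2475
30–39: 10614 × 0.947 = 10051
40+: 6771 × 0.924 + 6654 × 0.443 = 6256 + 2948 = 9204
Net migration: 0–9 + 210 → 3791; 10–19 − 460 → 1534
End of period: [3791, 1534, 2475, 10051, 9204]
After projecting period 3:
Births: 2475 × 0.088 = 218  |  10051 × 0.391 = 3930 → total 4148
10–19: 3791 × 0.963 = 3651
20–29: 1534 × 0.927 = 1422
30–39: 2475 × 0.947 = 2344
40+: 10051 × 0.924 + 9204 × 0.443 = 9287 + 4077 = 13364
Net migration: 0–9 + 210 → 4358; 10–19 − 460 → 3191
End of period: [4358, 3191, 1422, 2344, 13364]

2344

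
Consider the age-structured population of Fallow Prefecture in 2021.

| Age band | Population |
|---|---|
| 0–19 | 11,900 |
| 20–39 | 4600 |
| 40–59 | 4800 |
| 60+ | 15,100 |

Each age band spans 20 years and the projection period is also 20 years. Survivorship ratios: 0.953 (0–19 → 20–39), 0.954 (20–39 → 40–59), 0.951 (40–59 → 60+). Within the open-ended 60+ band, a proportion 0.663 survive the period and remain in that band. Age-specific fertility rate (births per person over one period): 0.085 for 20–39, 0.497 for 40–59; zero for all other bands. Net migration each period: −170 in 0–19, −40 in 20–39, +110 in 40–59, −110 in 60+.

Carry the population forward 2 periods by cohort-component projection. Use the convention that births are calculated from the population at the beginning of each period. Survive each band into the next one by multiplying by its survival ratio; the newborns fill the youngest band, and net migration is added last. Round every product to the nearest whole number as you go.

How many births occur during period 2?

3197

— Period 1 —
Births: 4600 × 0.085 = 391, 4800 × 0.497 = 2386 → 2777
20–39: 11900 × 0.953 = 11341
40–59: 4600 × 0.954 = 4388
60+: 4800 × 0.951 + 15100 × 0.663 = 4565 + 10011 = 14576
Net migration: 0–19 − 170 → 2607; 20–39 − 40 → 11301; 40–59 + 110 → 4498; 60+ − 110 → 14466
→ [2607, 11301, 4498, 14466]
— Period 2 —
Births: 11301 × 0.085 = 961, 4498 × 0.497 = 2236 → 3197
20–39: 2607 × 0.953 = 2484
40–59: 11301 × 0.954 = 10781
60+: 4498 × 0.951 + 14466 × 0.663 = 4278 + 9591 = 13869
Net migration: 0–19 − 170 → 3027; 20–39 − 40 → 2444; 40–59 + 110 → 10891; 60+ − 110 → 13759
→ [3027, 2444, 10891, 13759]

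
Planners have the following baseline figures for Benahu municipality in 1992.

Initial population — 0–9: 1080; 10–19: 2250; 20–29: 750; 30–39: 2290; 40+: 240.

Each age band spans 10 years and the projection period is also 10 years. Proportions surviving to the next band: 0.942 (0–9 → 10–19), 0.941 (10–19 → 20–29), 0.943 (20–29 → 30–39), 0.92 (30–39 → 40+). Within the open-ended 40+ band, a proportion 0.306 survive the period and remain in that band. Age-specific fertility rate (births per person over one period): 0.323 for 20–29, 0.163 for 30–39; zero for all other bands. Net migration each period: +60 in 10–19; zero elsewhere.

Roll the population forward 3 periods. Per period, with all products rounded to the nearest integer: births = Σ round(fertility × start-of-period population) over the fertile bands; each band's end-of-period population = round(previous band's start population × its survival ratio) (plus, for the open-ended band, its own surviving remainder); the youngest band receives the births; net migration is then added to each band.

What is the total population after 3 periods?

5260

[period 1]
Births: 750 × 0.323 = 242 ; 2290 × 0.163 = 373 → total 615
10–19: 1080 × 0.942 = 1017
20–29: 2250 × 0.941 = 2117
30–39: 750 × 0.943 = 707
40+: 2290 × 0.92 + 240 × 0.306 = 2107 + 73 = 2180
Net migration: 10–19 + 60 → 1077
→ [615, 1077, 2117, 707, 2180]
[period 2]
Births: 2117 × 0.323 = 684 ; 707 × 0.163 = 115 → total 799
10–19: 615 × 0.942 = 579
20–29: 1077 × 0.941 = 1013
30–39: 2117 × 0.943 = 1996
40+: 707 × 0.92 + 2180 × 0.306 = 650 + 667 = 1317
Net migration: 10–19 + 60 → 639
→ [799, 639, 1013, 1996, 1317]
[period 3]
Births: 1013 × 0.323 = 327 ; 1996 × 0.163 = 325 → total 652
10–19: 799 × 0.942 = 753
20–29: 639 × 0.941 = 601
30–39: 1013 × 0.943 = 955
40+: 1996 × 0.92 + 1317 × 0.306 = 1836 + 403 = 2239
Net migration: 10–19 + 60 → 813
→ [652, 813, 601, 955, 2239]
Total after period 3: 652 + 813 + 601 + 955 + 2239 = 5260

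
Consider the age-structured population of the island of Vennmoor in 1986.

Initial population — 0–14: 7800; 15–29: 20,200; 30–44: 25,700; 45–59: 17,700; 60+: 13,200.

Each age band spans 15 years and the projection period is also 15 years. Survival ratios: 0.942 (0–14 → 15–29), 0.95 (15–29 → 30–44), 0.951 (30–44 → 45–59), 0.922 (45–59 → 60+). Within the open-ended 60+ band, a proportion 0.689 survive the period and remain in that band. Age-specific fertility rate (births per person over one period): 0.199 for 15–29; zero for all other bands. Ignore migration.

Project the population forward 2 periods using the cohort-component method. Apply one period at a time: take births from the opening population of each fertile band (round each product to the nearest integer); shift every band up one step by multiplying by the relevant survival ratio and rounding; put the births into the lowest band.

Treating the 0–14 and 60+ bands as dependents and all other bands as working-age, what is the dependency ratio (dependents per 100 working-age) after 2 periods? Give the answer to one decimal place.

(Bands numbered youngest = 1 to oldest = 5.)
After projecting period 1:
Births: 20200 * 0.199 = 4020
Band 2: 7800 * 0.942 = 7348
Band 3: 20200 * 0.95 = 19190
Band 4: 25700 * 0.951 = 24441
Band 5: 17700 * 0.922 + 13200 * 0.689 = 16319 + 9095 = 25414
Giving 4020 / 7348 / 19190 / 24441 / 25414.
After projecting period 2:
Births: 7348 * 0.199 = 1462
Band 2: 4020 * 0.942 = 3787
Band 3: 7348 * 0.95 = 6981
Band 4: 19190 * 0.951 = 18250
Band 5: 24441 * 0.922 + 25414 * 0.689 = 22535 + 17510 = 40045
Giving 1462 / 3787 / 6981 / 18250 / 40045.
Dependents (band 0–14 + band 60+) = 1462 + 40045 = 41507; working-age = 29018; ratio = 41507/29018 × 100 = 143.0

143.0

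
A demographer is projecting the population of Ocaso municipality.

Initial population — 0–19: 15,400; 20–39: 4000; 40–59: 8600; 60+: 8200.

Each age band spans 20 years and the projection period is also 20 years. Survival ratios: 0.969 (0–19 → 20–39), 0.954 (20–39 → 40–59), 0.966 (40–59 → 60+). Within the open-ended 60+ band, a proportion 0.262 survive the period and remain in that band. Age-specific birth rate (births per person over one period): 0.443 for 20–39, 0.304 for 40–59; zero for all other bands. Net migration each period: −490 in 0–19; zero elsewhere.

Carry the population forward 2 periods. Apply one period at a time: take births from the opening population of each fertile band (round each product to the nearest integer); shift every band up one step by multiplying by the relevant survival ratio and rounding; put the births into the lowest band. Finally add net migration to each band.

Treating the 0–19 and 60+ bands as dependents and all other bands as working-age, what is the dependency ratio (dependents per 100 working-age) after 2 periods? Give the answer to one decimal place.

76.1

Call the bands 1 to 4, youngest first.
After projecting period 1:
Births: 4000 * 0.443 = 1772 ; 8600 * 0.304 = 2614 → total 4386
Band 2: 15400 * 0.969 = 14923
Band 3: 4000 * 0.954 = 3816
Band 4: 8600 * 0.966 + 8200 * 0.262 = 8308 + 2148 = 10456
Net migration: Band 1 − 490 → 3896
→ [3896, 14923, 3816, 10456]
After projecting period 2:
Births: 14923 * 0.443 = 6611 ; 3816 * 0.304 = 1160 → total 7771
Band 2: 3896 * 0.969 = 3775
Band 3: 14923 * 0.954 = 14237
Band 4: 3816 * 0.966 + 10456 * 0.262 = 3686 + 2739 = 6425
Net migration: Band 1 − 490 → 7281
→ [7281, 3775, 14237, 6425]
Dependents (band 0–19 + band 60+) = 7281 + 6425 = 13706; working-age = 18012; ratio = 13706/18012 × 100 = 76.1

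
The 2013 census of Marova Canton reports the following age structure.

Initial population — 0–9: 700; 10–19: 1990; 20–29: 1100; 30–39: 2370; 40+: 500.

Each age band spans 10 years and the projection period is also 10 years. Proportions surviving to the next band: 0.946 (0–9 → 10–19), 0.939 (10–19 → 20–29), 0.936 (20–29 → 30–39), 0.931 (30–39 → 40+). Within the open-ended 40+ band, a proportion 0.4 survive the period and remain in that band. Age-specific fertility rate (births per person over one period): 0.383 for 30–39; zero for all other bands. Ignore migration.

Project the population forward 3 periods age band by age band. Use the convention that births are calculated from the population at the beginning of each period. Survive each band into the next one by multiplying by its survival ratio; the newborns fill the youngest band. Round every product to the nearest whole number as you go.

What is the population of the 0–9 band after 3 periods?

Period 1:
Births: 2370 × 0.383 = 908
10–19: 700 × 0.946 = 662
20–29: 1990 × 0.939 = 1869
30–39: 1100 × 0.936 = 1030
40+: 2370 × 0.931 + 500 × 0.4 = 2206 + 200 = 2406
→ [908, 662, 1869, 1030, 2406]
Period 2:
Births: 1030 × 0.383 = 394
10–19: 908 × 0.946 = 859
20–29: 662 × 0.939 = 622
30–39: 1869 × 0.936 = 1749
40+: 1030 × 0.931 + 2406 × 0.4 = 959 + 962 = 1921
→ [394, 859, 622, 1749, 1921]
Period 3:
Births: 1749 × 0.383 = 670
10–19: 394 × 0.946 = 373
20–29: 859 × 0.939 = 807
30–39: 622 × 0.936 = 582
40+: 1749 × 0.931 + 1921 × 0.4 = 1628 + 768 = 2396
→ [670, 373, 807, 582, 2396]

670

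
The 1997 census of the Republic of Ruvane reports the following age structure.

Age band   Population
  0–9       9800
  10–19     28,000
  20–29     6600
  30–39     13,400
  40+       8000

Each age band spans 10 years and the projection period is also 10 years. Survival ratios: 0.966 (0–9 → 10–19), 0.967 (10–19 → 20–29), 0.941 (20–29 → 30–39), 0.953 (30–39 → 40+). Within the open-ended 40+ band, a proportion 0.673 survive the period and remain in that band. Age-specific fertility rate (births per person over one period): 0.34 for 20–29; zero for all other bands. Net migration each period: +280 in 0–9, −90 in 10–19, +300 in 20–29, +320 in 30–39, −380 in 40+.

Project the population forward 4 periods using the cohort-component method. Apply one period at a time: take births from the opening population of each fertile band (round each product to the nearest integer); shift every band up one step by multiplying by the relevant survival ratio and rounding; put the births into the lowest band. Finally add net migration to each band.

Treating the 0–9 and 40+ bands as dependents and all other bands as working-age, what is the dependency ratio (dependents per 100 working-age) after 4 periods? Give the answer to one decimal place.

224.3

Numbering the groups 1..5 from youngest to oldest:
[period 1]
Births: 6600 × 0.34 = 2244
Group 2: 9800 × 0.966 = 9467
Group 3: 28000 × 0.967 = 27076
Group 4: 6600 × 0.941 = 6211
Group 5: 13400 × 0.953 + 8000 × 0.673 = 12770 + 5384 = 18154
Net migration: Group 1 + 280 → 2524; Group 2 − 90 → 9377; Group 3 + 300 → 27376; Group 4 + 320 → 6531; Group 5 − 380 → 17774
Giving 2524 / 9377 / 27376 / 6531 / 17774.
[period 2]
Births: 27376 × 0.34 = 9308
Group 2: 2524 × 0.966 = 2438
Group 3: 9377 × 0.967 = 9068
Group 4: 27376 × 0.941 = 25761
Group 5: 6531 × 0.953 + 17774 × 0.673 = 6224 + 11962 = 18186
Net migration: Group 1 + 280 → 9588; Group 2 − 90 → 2348; Group 3 + 300 → 9368; Group 4 + 320 → 26081; Group 5 − 380 → 17806
Giving 9588 / 2348 / 9368 / 26081 / 17806.
[period 3]
Births: 9368 × 0.34 = 3185
Group 2: 9588 × 0.966 = 9262
Group 3: 2348 × 0.967 = 2271
Group 4: 9368 × 0.941 = 8815
Group 5: 26081 × 0.953 + 17806 × 0.673 = 24855 + 11983 = 36838
Net migration: Group 1 + 280 → 3465; Group 2 − 90 → 9172; Group 3 + 300 → 2571; Group 4 + 320 → 9135; Group 5 − 380 → 36458
Giving 3465 / 9172 / 2571 / 9135 / 36458.
[period 4]
Births: 2571 × 0.34 = 874
Group 2: 3465 × 0.966 = 3347
Group 3: 9172 × 0.967 = 8869
Group 4: 2571 × 0.941 = 2419
Group 5: 9135 × 0.953 + 36458 × 0.673 = 8706 + 24536 = 33242
Net migration: Group 1 + 280 → 1154; Group 2 − 90 → 3257; Group 3 + 300 → 9169; Group 4 + 320 → 2739; Group 5 − 380 → 32862
Giving 1154 / 3257 / 9169 / 2739 / 32862.
Dependents (band 0–9 + band 40+) = 1154 + 32862 = 34016; working-age = 15165; ratio = 34016/15165 × 100 = 224.3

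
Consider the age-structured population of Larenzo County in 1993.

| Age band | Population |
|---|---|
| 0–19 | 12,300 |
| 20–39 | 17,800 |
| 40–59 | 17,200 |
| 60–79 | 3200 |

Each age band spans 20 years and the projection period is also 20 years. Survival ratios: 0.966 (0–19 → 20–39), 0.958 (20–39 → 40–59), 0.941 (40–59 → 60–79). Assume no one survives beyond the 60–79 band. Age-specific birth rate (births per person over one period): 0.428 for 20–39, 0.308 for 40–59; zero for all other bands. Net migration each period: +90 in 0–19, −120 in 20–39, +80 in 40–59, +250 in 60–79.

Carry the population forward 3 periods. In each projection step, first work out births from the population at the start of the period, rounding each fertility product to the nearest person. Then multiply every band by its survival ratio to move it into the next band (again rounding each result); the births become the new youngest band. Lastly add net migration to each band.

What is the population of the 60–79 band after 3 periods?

10928

Call the groups 1 to 4, youngest first.
After projecting period 1:
Births: 17800 * 0.428 = 7618  |  17200 * 0.308 = 5298 — total 12916
Group 2: 12300 * 0.966 = 11882
Group 3: 17800 * 0.958 = 17052
Group 4: 17200 * 0.941 = 16185
Net migration: Group 1 + 90 → 13006; Group 2 − 120 → 11762; Group 3 + 80 → 17132; Group 4 + 250 → 16435
Population now: 0–19=13006, 20–39=11762, 40–59=17132, 60–79=16435
After projecting period 2:
Births: 11762 * 0.428 = 5034  |  17132 * 0.308 = 5277 — total 10311
Group 2: 13006 * 0.966 = 12564
Group 3: 11762 * 0.958 = 11268
Group 4: 17132 * 0.941 = 16121
Net migration: Group 1 + 90 → 10401; Group 2 − 120 → 12444; Group 3 + 80 → 11348; Group 4 + 250 → 16371
Population now: 0–19=10401, 20–39=12444, 40–59=11348, 60–79=16371
After projecting period 3:
Births: 12444 * 0.428 = 5326  |  11348 * 0.308 = 3495 — total 8821
Group 2: 10401 * 0.966 = 10047
Group 3: 12444 * 0.958 = 11921
Group 4: 11348 * 0.941 = 10678
Net migration: Group 1 + 90 → 8911; Group 2 − 120 → 9927; Group 3 + 80 → 12001; Group 4 + 250 → 10928
Population now: 0–19=8911, 20–39=9927, 40–59=12001, 60–79=10928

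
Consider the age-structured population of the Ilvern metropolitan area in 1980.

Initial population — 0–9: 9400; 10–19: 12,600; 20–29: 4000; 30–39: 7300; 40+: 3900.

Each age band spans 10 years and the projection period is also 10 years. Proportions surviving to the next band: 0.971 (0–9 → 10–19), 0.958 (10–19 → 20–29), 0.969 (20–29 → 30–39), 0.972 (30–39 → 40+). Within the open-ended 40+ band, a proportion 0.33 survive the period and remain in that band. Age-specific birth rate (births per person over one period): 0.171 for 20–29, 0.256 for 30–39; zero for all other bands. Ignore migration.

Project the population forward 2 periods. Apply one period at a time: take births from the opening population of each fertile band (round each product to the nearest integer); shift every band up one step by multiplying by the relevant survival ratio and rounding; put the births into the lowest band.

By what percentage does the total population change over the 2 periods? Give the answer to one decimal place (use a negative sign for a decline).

-12.6

Call the groups 1 to 5, youngest first.
After projecting period 1:
Births: 4000 * 0.171 = 684  |  7300 * 0.256 = 1869 ⇒ total 2553
Group 2: 9400 * 0.971 = 9127
Group 3: 12600 * 0.958 = 12071
Group 4: 4000 * 0.969 = 3876
Group 5: 7300 * 0.972 + 3900 * 0.33 = 7096 + 1287 = 8383
Population now: 0–9=2553, 10–19=9127, 20–29=12071, 30–39=3876, 40+=8383
After projecting period 2:
Births: 12071 * 0.171 = 2064  |  3876 * 0.256 = 992 ⇒ total 3056
Group 2: 2553 * 0.971 = 2479
Group 3: 9127 * 0.958 = 8744
Group 4: 12071 * 0.969 = 11697
Group 5: 3876 * 0.972 + 8383 * 0.33 = 3767 + 2766 = 6533
Population now: 0–9=3056, 10–19=2479, 20–29=8744, 30–39=11697, 40+=6533
Total: 37200 → 32509; change = -4691; percentage change = -12.6%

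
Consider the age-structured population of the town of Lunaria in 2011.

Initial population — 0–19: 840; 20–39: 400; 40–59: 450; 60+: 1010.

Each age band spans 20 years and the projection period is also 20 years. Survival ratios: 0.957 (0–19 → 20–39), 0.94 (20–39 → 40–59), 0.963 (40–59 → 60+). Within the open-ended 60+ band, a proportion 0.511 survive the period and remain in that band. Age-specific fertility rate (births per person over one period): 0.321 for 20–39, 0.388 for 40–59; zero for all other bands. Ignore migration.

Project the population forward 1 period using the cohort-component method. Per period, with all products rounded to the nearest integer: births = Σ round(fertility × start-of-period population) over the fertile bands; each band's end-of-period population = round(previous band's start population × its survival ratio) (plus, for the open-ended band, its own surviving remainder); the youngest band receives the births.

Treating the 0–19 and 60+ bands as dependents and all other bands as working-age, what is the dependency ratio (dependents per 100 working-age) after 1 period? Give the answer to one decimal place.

[period 1]
Births: 400 × 0.321 = 128 ; 450 × 0.388 = 175 ⇒ total 303
20–39: 840 × 0.957 = 804
40–59: 400 × 0.94 = 376
60+: 450 × 0.963 + 1010 × 0.511 = 433 + 516 = 949
End of period: [303, 804, 376, 949]
Dependents (band 0–19 + band 60+) = 303 + 949 = 1252; working-age = 1180; ratio = 1252/1180 × 100 = 106.1

106.1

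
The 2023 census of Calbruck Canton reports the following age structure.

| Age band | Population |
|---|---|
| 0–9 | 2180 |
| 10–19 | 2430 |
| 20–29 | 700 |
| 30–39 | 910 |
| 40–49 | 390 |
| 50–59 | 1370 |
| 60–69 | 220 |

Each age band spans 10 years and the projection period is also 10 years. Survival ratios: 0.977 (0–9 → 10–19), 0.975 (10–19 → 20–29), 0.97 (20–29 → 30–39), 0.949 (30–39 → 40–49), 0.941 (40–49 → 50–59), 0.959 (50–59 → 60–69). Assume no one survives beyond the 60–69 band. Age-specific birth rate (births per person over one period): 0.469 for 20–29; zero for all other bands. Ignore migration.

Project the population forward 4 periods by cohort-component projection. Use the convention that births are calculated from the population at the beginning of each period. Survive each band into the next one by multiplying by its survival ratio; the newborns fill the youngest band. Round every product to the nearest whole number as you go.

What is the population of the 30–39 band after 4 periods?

303

[period 1]
Births: 700 × 0.469 = 328
10–19: 2180 × 0.977 = 2130
20–29: 2430 × 0.975 = 2369
30–39: 700 × 0.97 = 679
40–49: 910 × 0.949 = 864
50–59: 390 × 0.941 = 367
60–69: 1370 × 0.959 = 1314
Population now: 0–9=328, 10–19=2130, 20–29=2369, 30–39=679, 40–49=864, 50–59=367, 60–69=1314
[period 2]
Births: 2369 × 0.469 = 1111
10–19: 328 × 0.977 = 320
20–29: 2130 × 0.975 = 2077
30–39: 2369 × 0.97 = 2298
40–49: 679 × 0.949 = 644
50–59: 864 × 0.941 = 813
60–69: 367 × 0.959 = 352
Population now: 0–9=1111, 10–19=320, 20–29=2077, 30–39=2298, 40–49=644, 50–59=813, 60–69=352
[period 3]
Births: 2077 × 0.469 = 974
10–19: 1111 × 0.977 = 1085
20–29: 320 × 0.975 = 312
30–39: 2077 × 0.97 = 2015
40–49: 2298 × 0.949 = 2181
50–59: 644 × 0.941 = 606
60–69: 813 × 0.959 = 780
Population now: 0–9=974, 10–19=1085, 20–29=312, 30–39=2015, 40–49=2181, 50–59=606, 60–69=780
[period 4]
Births: 312 × 0.469 = 146
10–19: 974 × 0.977 = 952
20–29: 1085 × 0.975 = 1058
30–39: 312 × 0.97 = 303
40–49: 2015 × 0.949 = 1912
50–59: 2181 × 0.941 = 2052
60–69: 606 × 0.959 = 581
Population now: 0–9=146, 10–19=952, 20–29=1058, 30–39=303, 40–49=1912, 50–59=2052, 60–69=581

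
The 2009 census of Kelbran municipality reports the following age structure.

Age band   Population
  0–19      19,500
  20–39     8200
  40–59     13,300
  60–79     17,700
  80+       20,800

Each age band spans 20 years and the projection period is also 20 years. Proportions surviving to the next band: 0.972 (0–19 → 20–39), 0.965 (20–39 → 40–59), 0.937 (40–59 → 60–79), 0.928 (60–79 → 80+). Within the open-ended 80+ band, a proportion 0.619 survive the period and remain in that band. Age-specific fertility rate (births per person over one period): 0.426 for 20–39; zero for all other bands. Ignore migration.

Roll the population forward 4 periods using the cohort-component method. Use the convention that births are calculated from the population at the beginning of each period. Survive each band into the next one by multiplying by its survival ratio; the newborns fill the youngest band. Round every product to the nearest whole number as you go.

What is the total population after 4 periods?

(Groups numbered youngest = 1 to oldest = 5.)
Period 1:
Births: 8200 * 0.426 = 3493
Group 2: 19500 * 0.972 = 18954
Group 3: 8200 * 0.965 = 7913
Group 4: 13300 * 0.937 = 12462
Group 5: 17700 * 0.928 + 20800 * 0.619 = 16426 + 12875 = 29301
Population now: 0–19=3493, 20–39=18954, 40–59=7913, 60–79=12462, 80+=29301
Period 2:
Births: 18954 * 0.426 = 8074
Group 2: 3493 * 0.972 = 3395
Group 3: 18954 * 0.965 = 18291
Group 4: 7913 * 0.937 = 7414
Group 5: 12462 * 0.928 + 29301 * 0.619 = 11565 + 18137 = 29702
Population now: 0–19=8074, 20–39=3395, 40–59=18291, 60–79=7414, 80+=29702
Period 3:
Births: 3395 * 0.426 = 1446
Group 2: 8074 * 0.972 = 7848
Group 3: 3395 * 0.965 = 3276
Group 4: 18291 * 0.937 = 17139
Group 5: 7414 * 0.928 + 29702 * 0.619 = 6880 + 18386 = 25266
Population now: 0–19=1446, 20–39=7848, 40–59=3276, 60–79=17139, 80+=25266
Period 4:
Births: 7848 * 0.426 = 3343
Group 2: 1446 * 0.972 = 1406
Group 3: 7848 * 0.965 = 7573
Group 4: 3276 * 0.937 = 3070
Group 5: 17139 * 0.928 + 25266 * 0.619 = 15905 + 15640 = 31545
Population now: 0–19=3343, 20–39=1406, 40–59=7573, 60–79=3070, 80+=31545
Total after period 4: 3343 + 1406 + 7573 + 3070 + 31545 = 46937

46937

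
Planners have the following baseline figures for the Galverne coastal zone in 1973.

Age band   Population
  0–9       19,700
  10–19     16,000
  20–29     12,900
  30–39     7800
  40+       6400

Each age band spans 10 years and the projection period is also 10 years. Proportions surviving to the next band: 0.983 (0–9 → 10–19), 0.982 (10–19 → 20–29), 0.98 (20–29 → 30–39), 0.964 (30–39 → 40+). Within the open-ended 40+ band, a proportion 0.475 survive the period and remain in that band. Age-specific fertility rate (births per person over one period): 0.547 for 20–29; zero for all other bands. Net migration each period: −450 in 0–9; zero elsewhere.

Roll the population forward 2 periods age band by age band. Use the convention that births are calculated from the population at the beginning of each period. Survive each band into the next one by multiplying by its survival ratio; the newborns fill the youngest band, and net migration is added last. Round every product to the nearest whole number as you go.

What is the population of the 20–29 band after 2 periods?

(Groups numbered youngest = 1 to oldest = 5.)
After projecting period 1:
Births: 12900 * 0.547 = 7056
Group 2: 19700 * 0.983 = 19365
Group 3: 16000 * 0.982 = 15712
Group 4: 12900 * 0.98 = 12642
Group 5: 7800 * 0.964 + 6400 * 0.475 = 7519 + 3040 = 10559
Net migration: Group 1 − 450 → 6606
End of period: [6606, 19365, 15712, 12642, 10559]
After projecting period 2:
Births: 15712 * 0.547 = 8594
Group 2: 6606 * 0.983 = 6494
Group 3: 19365 * 0.982 = 19016
Group 4: 15712 * 0.98 = 15398
Group 5: 12642 * 0.964 + 10559 * 0.475 = 12187 + 5016 = 17203
Net migration: Group 1 − 450 → 8144
End of period: [8144, 6494, 19016, 15398, 17203]

19016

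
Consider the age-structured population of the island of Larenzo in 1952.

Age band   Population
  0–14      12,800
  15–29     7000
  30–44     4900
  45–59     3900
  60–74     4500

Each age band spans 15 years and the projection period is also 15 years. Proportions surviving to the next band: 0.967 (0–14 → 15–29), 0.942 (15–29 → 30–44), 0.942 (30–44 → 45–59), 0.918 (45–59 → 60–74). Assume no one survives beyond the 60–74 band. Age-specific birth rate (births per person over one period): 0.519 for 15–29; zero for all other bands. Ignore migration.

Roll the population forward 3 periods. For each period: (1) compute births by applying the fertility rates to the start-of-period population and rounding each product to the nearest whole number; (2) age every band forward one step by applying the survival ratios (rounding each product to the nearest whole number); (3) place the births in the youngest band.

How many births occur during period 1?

After projecting period 1:
Births: 7000 * 0.519 = 3633
15–29: 12800 * 0.967 = 12378
30–44: 7000 * 0.942 = 6594
45–59: 4900 * 0.942 = 4616
60–74: 3900 * 0.918 = 3580
Giving 3633 / 12378 / 6594 / 4616 / 3580.

3633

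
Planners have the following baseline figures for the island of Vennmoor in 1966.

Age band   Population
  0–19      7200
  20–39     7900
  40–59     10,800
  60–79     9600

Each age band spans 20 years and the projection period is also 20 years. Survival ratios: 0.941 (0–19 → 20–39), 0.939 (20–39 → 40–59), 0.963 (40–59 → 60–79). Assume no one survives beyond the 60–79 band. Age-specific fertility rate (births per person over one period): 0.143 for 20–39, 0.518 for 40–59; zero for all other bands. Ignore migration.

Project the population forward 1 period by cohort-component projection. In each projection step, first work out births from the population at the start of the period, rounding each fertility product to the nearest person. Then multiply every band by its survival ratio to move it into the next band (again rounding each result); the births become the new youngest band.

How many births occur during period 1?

6724

Call the bands 1 to 4, youngest first.
[period 1]
Births: 7900 × 0.143 = 1130 ; 10800 × 0.518 = 5594 → total 6724
Band 2: 7200 × 0.941 = 6775
Band 3: 7900 × 0.939 = 7418
Band 4: 10800 × 0.963 = 10400
Population now: 0–19=6724, 20–39=6775, 40–59=7418, 60–79=10400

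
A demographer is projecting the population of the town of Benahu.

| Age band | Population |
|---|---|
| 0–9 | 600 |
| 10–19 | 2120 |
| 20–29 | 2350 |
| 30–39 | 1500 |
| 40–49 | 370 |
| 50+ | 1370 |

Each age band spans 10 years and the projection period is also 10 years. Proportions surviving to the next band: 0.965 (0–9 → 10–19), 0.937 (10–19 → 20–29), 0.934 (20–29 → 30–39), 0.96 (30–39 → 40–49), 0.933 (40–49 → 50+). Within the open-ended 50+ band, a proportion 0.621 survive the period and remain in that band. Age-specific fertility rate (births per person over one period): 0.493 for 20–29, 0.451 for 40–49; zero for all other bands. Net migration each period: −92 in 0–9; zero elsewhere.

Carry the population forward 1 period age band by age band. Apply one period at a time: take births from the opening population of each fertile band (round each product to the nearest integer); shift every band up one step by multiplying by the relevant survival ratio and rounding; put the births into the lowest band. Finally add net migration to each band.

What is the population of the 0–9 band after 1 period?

1234

[period 1]
Births: 2350 × 0.493 = 1159  |  370 × 0.451 = 167 → total 1326
10–19: 600 × 0.965 = 579
20–29: 2120 × 0.937 = 1986
30–39: 2350 × 0.934 = 2195
40–49: 1500 × 0.96 = 1440
50+: 370 × 0.933 + 1370 × 0.621 = 345 + 851 = 1196
Net migration: 0–9 − 92 → 1234
→ [1234, 579, 1986, 2195, 1440, 1196]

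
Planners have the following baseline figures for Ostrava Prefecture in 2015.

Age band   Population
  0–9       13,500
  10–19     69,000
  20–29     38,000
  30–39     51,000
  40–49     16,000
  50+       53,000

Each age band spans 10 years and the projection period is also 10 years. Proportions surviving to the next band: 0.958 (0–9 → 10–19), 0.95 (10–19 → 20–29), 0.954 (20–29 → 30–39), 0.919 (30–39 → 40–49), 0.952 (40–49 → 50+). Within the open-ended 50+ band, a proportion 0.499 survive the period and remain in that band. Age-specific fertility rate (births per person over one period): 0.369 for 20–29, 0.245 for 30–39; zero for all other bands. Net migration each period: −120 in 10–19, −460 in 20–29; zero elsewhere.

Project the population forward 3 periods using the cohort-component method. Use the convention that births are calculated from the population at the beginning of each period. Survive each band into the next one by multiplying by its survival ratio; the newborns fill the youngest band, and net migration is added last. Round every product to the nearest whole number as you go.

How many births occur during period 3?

Numbering the groups 1..6 from youngest to oldest:
[period 1]
Births: 38000 × 0.369 = 14022  |  51000 × 0.245 = 12495 → total 26517
Group 2: 13500 × 0.958 = 12933
Group 3: 69000 × 0.95 = 65550
Group 4: 38000 × 0.954 = 36252
Group 5: 51000 × 0.919 = 46869
Group 6: 16000 × 0.952 + 53000 × 0.499 = 15232 + 26447 = 41679
Net migration: Group 2 − 120 → 12813; Group 3 − 460 → 65090
Population now: 0–9=26517, 10–19=12813, 20–29=65090, 30–39=36252, 40–49=46869, 50+=41679
[period 2]
Births: 65090 × 0.369 = 24018  |  36252 × 0.245 = 8882 → total 32900
Group 2: 26517 × 0.958 = 25403
Group 3: 12813 × 0.95 = 12172
Group 4: 65090 × 0.954 = 62096
Group 5: 36252 × 0.919 = 33316
Group 6: 46869 × 0.952 + 41679 × 0.499 = 44619 + 20798 = 65417
Net migration: Group 2 − 120 → 25283; Group 3 − 460 → 11712
Population now: 0–9=32900, 10–19=25283, 20–29=11712, 30–39=62096, 40–49=33316, 50+=65417
[period 3]
Births: 11712 × 0.369 = 4322  |  62096 × 0.245 = 15214 → total 19536
Group 2: 32900 × 0.958 = 31518
Group 3: 25283 × 0.95 = 24019
Group 4: 11712 × 0.954 = 11173
Group 5: 62096 × 0.919 = 57066
Group 6: 33316 × 0.952 + 65417 × 0.499 = 31717 + 32643 = 64360
Net migration: Group 2 − 120 → 31398; Group 3 − 460 → 23559
Population now: 0–9=19536, 10–19=31398, 20–29=23559, 30–39=11173, 40–49=57066, 50+=64360

19536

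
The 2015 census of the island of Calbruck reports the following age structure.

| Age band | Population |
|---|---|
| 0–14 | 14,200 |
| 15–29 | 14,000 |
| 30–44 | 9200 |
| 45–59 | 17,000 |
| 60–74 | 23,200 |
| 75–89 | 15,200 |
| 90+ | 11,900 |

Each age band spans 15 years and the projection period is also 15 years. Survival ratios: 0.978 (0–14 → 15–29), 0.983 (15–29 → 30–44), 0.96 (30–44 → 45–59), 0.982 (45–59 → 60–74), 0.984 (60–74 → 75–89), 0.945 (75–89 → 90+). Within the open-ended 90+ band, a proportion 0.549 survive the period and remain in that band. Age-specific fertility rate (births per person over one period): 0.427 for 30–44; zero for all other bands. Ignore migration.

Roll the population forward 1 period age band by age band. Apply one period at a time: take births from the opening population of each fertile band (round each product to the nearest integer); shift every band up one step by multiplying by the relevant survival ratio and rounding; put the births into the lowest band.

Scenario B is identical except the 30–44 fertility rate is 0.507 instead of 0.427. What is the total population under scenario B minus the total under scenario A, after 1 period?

(Groups numbered youngest = 1 to oldest = 7.)
— Period 1 —
Births: 9200 × 0.427 = 3928
Group 2: 14200 × 0.978 = 13888
Group 3: 14000 × 0.983 = 13762
Group 4: 9200 × 0.96 = 8832
Group 5: 17000 × 0.982 = 16694
Group 6: 23200 × 0.984 = 22829
Group 7: 15200 × 0.945 + 11900 × 0.549 = 14364 + 6533 = 20897
End of period: [3928, 13888, 13762, 8832, 16694, 22829, 20897]
Scenario A total after 1 period: 100830
Scenario B projection —
— Period 1 —
Births: 9200 × 0.507 = 4664
Group 2: 14200 × 0.978 = 13888
Group 3: 14000 × 0.983 = 13762
Group 4: 9200 × 0.96 = 8832
Group 5: 17000 × 0.982 = 16694
Group 6: 23200 × 0.984 = 22829
Group 7: 15200 × 0.945 + 11900 × 0.549 = 14364 + 6533 = 20897
End of period: [4664, 13888, 13762, 8832, 16694, 22829, 20897]
Scenario B total after 1 period: 101566
Difference B − A = 101566 − 100830 = 736

736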